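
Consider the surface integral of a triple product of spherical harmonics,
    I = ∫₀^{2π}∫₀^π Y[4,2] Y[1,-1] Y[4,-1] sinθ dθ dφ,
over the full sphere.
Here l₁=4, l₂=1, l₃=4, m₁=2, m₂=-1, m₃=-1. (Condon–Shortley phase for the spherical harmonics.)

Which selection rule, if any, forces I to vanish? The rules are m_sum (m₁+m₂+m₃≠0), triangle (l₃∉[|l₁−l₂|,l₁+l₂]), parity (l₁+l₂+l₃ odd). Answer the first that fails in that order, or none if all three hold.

azimuthal sum: 2 − 1 − 1 = 0  ✓
3 ≤ 4 ≤ 5 (triangle on l)  ✓
L = 4 + 1 + 4 = 9 (odd)  ✗

parity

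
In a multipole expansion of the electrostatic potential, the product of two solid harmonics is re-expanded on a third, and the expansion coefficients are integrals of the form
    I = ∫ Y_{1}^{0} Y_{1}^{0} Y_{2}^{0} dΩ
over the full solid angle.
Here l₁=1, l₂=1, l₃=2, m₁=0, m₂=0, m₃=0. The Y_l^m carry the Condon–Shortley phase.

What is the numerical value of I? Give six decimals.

m-sum 0 ✓  L=4 even ✓  0≤2≤2 ✓
Π(2lᵢ+1) = 3×3×5 = 45
triangle coeff Δ(1,1,2) = 1/30
Σ_t [0,0]: t=0:+1/1 = 1/1
(3j)²=2/15 [(1 1 2; 0 0 0)], sign=+1
(m-triple is (0,0,0) — same symbol as above.)
⇒ 4πI² = 4/5
I = (+1)√(4/5/(4π)) = 0.25231325

0.252313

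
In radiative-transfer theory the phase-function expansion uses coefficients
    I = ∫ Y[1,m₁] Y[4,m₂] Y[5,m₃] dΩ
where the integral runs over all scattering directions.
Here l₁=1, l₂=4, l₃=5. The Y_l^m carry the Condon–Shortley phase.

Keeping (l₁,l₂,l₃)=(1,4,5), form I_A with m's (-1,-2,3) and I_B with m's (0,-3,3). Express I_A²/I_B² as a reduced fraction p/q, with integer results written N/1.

7/4

Same 1,4,5: normalisation and zero-m 3j drop out of the ratio.
A: Δ: 0! 2! 8! / 11! → 1/495; sum: t=0:+1/2880 = 1/2880; 3j²(1 4 5; -1 -2 3) = Δ·Π!·Σ² = 28/495  (sign +1)
B: Δ: 0! 2! 8! / 11! → 1/495; sum: t=0:+1/5040 = 1/5040; 3j²(1 4 5; 0 -3 3) = Δ·Π!·Σ² = 16/495  (sign +1)
I_A²/I_B² = (28/495)/(16/495) = 7/4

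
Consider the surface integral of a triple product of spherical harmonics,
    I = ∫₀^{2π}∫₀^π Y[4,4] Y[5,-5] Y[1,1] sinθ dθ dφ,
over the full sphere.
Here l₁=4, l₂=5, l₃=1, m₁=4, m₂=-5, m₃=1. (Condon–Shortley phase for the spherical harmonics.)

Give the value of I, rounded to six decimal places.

-0.329416

m-sum 0 ✓  L=10 even ✓  1≤1≤9 ✓
Π(2lᵢ+1) = 9×11×3 = 297
triangle coeff Δ(4,5,1) = 1/495
Σ_t [4,4]: t=4:+1/576 = 1/576
(3j)²=5/99 [(4 5 1; 0 0 0)], sign=-1
Σ_t [0,0]: t=0:+1/80640 = 1/80640
(3j)²=1/11 [(4 5 1; 4 -5 1)], sign=+1
⇒ 4πI² = 15/11
I = (-1)√(15/11/(4π)) = -0.32941575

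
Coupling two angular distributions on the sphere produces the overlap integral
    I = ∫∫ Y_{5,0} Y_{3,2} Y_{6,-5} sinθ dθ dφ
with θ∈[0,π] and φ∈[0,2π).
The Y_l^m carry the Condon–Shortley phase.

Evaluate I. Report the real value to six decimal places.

0 + 2 − 5 = -3 ≠ 0: azimuthal integral kills it; I = 0

0.000000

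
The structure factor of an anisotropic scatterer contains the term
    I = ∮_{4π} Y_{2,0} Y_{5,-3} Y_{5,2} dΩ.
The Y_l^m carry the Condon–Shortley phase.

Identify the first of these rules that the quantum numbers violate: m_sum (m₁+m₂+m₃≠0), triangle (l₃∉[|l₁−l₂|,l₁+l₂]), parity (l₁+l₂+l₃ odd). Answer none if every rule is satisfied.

m_sum

m₁+m₂+m₃ = 0 − 3 + 2 = -1  ✗
triangle: |2−5|=3 ≤ l₃=5 ≤ 2+5=7
parity: l₁+l₂+l₃ = 12 is even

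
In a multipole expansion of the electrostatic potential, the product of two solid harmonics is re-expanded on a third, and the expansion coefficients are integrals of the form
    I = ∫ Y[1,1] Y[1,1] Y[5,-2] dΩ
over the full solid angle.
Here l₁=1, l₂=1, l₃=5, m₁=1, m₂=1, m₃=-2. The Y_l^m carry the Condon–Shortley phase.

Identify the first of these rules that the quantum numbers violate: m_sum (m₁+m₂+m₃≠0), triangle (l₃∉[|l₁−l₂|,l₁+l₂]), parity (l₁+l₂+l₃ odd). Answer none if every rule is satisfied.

triangle

azimuthal sum: 1 + 1 − 2 = 0  ✓
0 ≤ 5 ≤ 2 (triangle on l)  ✗
L = 1 + 1 + 5 = 7 (odd)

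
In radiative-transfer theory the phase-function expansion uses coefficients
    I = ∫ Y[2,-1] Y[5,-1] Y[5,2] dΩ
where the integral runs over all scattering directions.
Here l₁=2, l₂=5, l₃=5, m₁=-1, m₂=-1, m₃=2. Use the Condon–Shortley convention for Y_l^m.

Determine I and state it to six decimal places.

0.104819

m-sum 0 ✓  L=12 even ✓  3≤5≤7 ✓
Π(2lᵢ+1) = 5×11×11 = 605
triangle coeff Δ(2,5,5) = 1/38610
Σ_t [0,2]: t=0:+1/2880 t=1:−1/576 t=2:+1/2880 = -1/960
(3j)²=10/429 [(2 5 5; 0 0 0)], sign=+1
Σ_t [1,2]: t=1:−1/1440 t=2:+1/2880 = -1/2880
(3j)²=7/715 [(2 5 5; -1 -1 2)], sign=+1
⇒ 4πI² = 70/507
I = (+1)√(70/507/(4π)) = 0.10481902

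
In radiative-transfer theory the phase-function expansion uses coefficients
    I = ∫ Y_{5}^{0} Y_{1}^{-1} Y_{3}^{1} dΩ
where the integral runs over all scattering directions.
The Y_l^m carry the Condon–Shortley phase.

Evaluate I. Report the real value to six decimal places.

|5−1|≤3≤5+1 violated ⇒ I = 0

0.000000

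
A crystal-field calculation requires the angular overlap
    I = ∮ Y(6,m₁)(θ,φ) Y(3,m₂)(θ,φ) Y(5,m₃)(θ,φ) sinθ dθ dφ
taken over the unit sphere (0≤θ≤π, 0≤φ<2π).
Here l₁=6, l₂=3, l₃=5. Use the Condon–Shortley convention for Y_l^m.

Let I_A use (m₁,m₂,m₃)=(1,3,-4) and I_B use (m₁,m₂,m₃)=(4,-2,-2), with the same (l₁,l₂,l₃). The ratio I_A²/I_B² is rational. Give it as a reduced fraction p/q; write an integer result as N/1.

Same 6,3,5: normalisation and zero-m 3j drop out of the ratio.
A: Δ: 4! 8! 2! / 15! → 1/675675; sum: t=4:+1/241920 = 1/241920; 3j²(6 3 5; 1 3 -4) = Δ·Π!·Σ² = 4/1001  (sign -1)
B: Δ: 4! 8! 2! / 15! → 1/675675; sum: t=0:+1/34560 t=1:−1/60480 = 1/80640; 3j²(6 3 5; 4 -2 -2) = Δ·Π!·Σ² = 6/1001  (sign -1)
I_A²/I_B² = (4/1001)/(6/1001) = 2/3

2/3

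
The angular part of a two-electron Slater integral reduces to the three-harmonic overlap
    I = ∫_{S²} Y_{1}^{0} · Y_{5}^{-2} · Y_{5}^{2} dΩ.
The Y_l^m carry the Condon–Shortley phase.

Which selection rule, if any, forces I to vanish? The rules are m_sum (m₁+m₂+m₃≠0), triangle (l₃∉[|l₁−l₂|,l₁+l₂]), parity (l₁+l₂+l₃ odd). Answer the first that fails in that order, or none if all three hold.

Σmᵢ = 0  ✓
l₃∈[|l₁−l₂|,l₁+l₂]=[4,6], have l₃=5  ✓
Σlᵢ = 11 ⇒ odd  ✗

parity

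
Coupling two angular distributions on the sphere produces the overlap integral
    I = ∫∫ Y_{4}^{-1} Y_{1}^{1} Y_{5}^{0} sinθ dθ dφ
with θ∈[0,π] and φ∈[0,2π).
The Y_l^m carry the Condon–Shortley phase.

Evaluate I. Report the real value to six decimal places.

0.155288

Rules hold: Σm=0, L=10 even, 3≤5≤5.
N = 9·3·11 = 297
Δ = 0!·8!·2!/11! = 1/495
Racah Σ t=0..0: t=0:+1/576 = 1/576
⇒ 3j(4 1 5; 0 0 0)² = 5/99, sgn -1
Racah Σ t=0..0: t=0:+1/1440 = 1/1440
⇒ 3j(4 1 5; -1 1 0)² = 2/99, sgn -1
4πI² = N·(3j₀)²·(3jₘ)² = 10/33
I = +1·√(0.30303/4π) = 0.15528807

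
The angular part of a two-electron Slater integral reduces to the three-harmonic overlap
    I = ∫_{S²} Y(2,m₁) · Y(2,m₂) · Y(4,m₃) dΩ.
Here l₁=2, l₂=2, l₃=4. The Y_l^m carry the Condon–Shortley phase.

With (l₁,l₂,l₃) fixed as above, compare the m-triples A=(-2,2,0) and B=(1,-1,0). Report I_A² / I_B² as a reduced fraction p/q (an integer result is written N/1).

1/16

l's match ⇒ only the (l;m) 3-j factors differ between A and B.
A: triangle coeff Δ(2,2,4) = 1/630; Σ_t [0,0]: t=0:+1/576 = 1/576; (3j)²=1/630 [(2 2 4; -2 2 0)], sign=+1
B: triangle coeff Δ(2,2,4) = 1/630; Σ_t [0,0]: t=0:+1/36 = 1/36; (3j)²=8/315 [(2 2 4; 1 -1 0)], sign=+1
I_A²/I_B² = (1/630)/(8/315) = 1/16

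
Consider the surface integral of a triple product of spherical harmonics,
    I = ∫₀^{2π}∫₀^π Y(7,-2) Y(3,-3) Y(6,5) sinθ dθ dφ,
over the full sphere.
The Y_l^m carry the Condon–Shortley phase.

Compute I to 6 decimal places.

-0.055070

m-sum 0 ✓  L=16 even ✓  4≤6≤10 ✓
Π(2lᵢ+1) = 15×7×13 = 1365
triangle coeff Δ(7,3,6) = 1/2042040
Σ_t [1,3]: t=1:−1/207360 t=2:+1/57600 t=3:−1/207360 = 1/129600
(3j)²=168/12155 [(7 3 6; 0 0 0)], sign=+1
Σ_t [0,0]: t=0:+1/17418240 = 1/17418240
(3j)²=25/12376 [(7 3 6; -2 -3 5)], sign=-1
⇒ 4πI² = 1575/41327
I = (-1)√(1575/41327/(4π)) = -0.05507042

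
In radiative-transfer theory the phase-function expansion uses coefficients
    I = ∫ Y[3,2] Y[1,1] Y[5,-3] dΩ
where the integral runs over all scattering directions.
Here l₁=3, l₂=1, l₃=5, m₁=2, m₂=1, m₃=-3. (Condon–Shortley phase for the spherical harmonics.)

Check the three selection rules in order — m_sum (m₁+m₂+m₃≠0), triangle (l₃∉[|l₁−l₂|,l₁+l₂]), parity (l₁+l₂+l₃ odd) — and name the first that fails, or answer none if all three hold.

triangle

Σmᵢ = 0  ✓
l₃∈[|l₁−l₂|,l₁+l₂]=[2,4], have l₃=5  ✗
Σlᵢ = 9 ⇒ odd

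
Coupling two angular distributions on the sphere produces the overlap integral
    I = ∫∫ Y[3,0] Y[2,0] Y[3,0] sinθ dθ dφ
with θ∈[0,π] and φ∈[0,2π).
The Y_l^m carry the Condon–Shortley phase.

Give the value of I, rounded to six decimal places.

0.168209

m-sum 0 ✓  L=8 even ✓  1≤3≤5 ✓
Π(2lᵢ+1) = 7×5×7 = 245
triangle coeff Δ(3,2,3) = 1/3780
Σ_t [0,2]: t=0:+1/24 t=1:−1/4 t=2:+1/24 = -1/6
(3j)²=4/105 [(3 2 3; 0 0 0)], sign=+1
(m-triple is (0,0,0) — same symbol as above.)
⇒ 4πI² = 16/45
I = (+1)√(16/45/(4π)) = 0.16820883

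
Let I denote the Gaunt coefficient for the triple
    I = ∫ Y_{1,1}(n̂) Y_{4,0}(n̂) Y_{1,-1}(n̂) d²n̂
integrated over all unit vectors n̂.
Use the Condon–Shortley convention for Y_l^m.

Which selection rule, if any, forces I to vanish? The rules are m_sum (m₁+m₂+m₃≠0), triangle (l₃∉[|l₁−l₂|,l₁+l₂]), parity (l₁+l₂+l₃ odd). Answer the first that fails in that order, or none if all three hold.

m₁+m₂+m₃ = 1 + 0 − 1 = 0  ✓
triangle: |1−4|=3 ≤ l₃=1 ≤ 1+4=5  ✗
parity: l₁+l₂+l₃ = 6 is even

triangle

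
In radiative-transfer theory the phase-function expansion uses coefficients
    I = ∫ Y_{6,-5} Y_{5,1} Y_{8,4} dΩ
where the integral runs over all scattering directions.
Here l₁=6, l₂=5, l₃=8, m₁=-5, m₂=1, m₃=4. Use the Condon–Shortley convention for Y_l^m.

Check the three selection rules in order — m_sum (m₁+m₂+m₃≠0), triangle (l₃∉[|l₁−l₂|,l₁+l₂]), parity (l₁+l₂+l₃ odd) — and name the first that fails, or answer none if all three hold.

parity

Σmᵢ = 0  ✓
l₃∈[|l₁−l₂|,l₁+l₂]=[1,11], have l₃=8  ✓
Σlᵢ = 19 ⇒ odd  ✗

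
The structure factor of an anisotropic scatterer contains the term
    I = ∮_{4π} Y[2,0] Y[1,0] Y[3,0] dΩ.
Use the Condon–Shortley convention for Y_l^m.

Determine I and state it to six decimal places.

0.247767

Checks pass: Σm=0; 6 even; l₃=3∈[1,3].
(2·2+1)(2·1+1)(2·3+1) = 105
Δ: 0! 4! 2! / 7! → 1/105
sum: t=0:+1/4 = 1/4
3j²(2 1 3; 0 0 0) = Δ·Π!·Σ² = 3/35  (sign -1)
(m-triple is (0,0,0) — same symbol as above.)
combine: 4πI² = 105·3/35·3/35 = 27/35
take √, sign +1: I = 0.24776670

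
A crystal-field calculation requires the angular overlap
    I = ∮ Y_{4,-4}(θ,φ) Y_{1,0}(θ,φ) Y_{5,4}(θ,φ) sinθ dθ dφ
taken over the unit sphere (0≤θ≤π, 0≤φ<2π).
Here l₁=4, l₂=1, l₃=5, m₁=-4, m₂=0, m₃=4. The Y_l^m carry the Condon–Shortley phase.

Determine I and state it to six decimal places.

0.147319

Checks pass: Σm=0; 10 even; l₃=5∈[3,5].
(2·4+1)(2·1+1)(2·5+1) = 297
Δ: 0! 8! 2! / 11! → 1/495
sum: t=0:+1/576 = 1/576
3j²(4 1 5; 0 0 0) = Δ·Π!·Σ² = 5/99  (sign -1)
sum: t=0:+1/40320 = 1/40320
3j²(4 1 5; -4 0 4) = Δ·Π!·Σ² = 1/55  (sign -1)
combine: 4πI² = 297·5/99·1/55 = 3/11
take √, sign +1: I = 0.14731920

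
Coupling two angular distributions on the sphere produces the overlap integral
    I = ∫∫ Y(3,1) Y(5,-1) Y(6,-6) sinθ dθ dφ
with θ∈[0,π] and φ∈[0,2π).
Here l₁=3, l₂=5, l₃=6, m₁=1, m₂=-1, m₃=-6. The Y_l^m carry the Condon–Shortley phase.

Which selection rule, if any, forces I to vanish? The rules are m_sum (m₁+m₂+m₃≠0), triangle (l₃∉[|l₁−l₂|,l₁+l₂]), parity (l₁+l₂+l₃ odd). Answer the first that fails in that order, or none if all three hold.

azimuthal sum: 1 − 1 − 6 = -6  ✗
2 ≤ 6 ≤ 8 (triangle on l)
L = 3 + 5 + 6 = 14 (even)

m_sum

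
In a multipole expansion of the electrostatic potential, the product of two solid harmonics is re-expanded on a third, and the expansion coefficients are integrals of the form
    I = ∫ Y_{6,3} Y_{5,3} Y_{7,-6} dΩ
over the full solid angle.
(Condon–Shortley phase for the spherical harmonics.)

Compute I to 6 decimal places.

Checks pass: Σm=0; 18 even; l₃=7∈[1,11].
(2·6+1)(2·5+1)(2·7+1) = 2145
Δ: 4! 8! 6! / 19! → 1/174594420
sum: t=0:+1/4147200 t=1:−1/207360 t=2:+1/82944 t=3:−1/207360 t=4:+1/4147200 = 1/345600
3j²(6 5 7; 0 0 0) = Δ·Π!·Σ² = 420/46189  (sign -1)
sum: t=2:+1/14515200 t=3:−1/29030400 = 1/29030400
3j²(6 5 7; 3 3 -6) = Δ·Π!·Σ² = 12/1615  (sign -1)
combine: 4πI² = 2145·420/46189·12/1615 = 15120/104329
take √, sign +1: I = 0.10739114

0.107391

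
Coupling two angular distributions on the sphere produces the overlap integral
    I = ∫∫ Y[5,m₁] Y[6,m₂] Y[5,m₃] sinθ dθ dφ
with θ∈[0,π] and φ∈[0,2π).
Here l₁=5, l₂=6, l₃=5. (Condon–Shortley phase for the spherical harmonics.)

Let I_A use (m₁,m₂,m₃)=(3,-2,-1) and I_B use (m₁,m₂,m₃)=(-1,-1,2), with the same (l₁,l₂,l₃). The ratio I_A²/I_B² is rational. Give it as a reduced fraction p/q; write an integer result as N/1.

605/768

Same 5,6,5: normalisation and zero-m 3j drop out of the ratio.
A: Δ: 6! 4! 6! / 17! → 1/28588560; sum: t=0:+1/138240 t=1:−1/25920 t=2:+1/55296 = -11/829440; 3j²(5 6 5; 3 -2 -1) = Δ·Π!·Σ² = 11/1326  (sign -1)
B: Δ: 6! 4! 6! / 17! → 1/28588560; sum: t=2:+1/41472 t=3:−1/10368 t=4:+1/23040 t=5:−1/518400 = -1/32400; 3j²(5 6 5; -1 -1 2) = Δ·Π!·Σ² = 128/12155  (sign +1)
I_A²/I_B² = (11/1326)/(128/12155) = 605/768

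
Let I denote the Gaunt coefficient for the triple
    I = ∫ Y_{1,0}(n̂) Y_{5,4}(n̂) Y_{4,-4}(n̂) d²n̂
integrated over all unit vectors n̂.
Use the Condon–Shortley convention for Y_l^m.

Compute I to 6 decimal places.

Checks pass: Σm=0; 10 even; l₃=4∈[4,6].
(2·1+1)(2·5+1)(2·4+1) = 297
Δ: 2! 0! 8! / 11! → 1/495
sum: t=1:−1/576 = -1/576
3j²(1 5 4; 0 0 0) = Δ·Π!·Σ² = 5/99  (sign -1)
sum: t=1:−1/40320 = -1/40320
3j²(1 5 4; 0 4 -4) = Δ·Π!·Σ² = 1/55  (sign -1)
combine: 4πI² = 297·5/99·1/55 = 3/11
take √, sign +1: I = 0.14731920

0.147319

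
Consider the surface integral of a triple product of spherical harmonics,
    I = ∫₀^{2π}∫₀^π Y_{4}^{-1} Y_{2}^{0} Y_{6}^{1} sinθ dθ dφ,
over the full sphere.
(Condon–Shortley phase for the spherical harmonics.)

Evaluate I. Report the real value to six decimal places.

-0.230476

Checks pass: Σm=0; 12 even; l₃=6∈[2,6].
(2·4+1)(2·2+1)(2·6+1) = 585
Δ: 0! 8! 4! / 13! → 1/6435
sum: t=0:+1/2304 = 1/2304
3j²(4 2 6; 0 0 0) = Δ·Π!·Σ² = 5/143  (sign +1)
sum: t=0:+1/2880 = 1/2880
3j²(4 2 6; -1 0 1) = Δ·Π!·Σ² = 14/429  (sign -1)
combine: 4πI² = 585·5/143·14/429 = 1050/1573
take √, sign -1: I = -0.23047581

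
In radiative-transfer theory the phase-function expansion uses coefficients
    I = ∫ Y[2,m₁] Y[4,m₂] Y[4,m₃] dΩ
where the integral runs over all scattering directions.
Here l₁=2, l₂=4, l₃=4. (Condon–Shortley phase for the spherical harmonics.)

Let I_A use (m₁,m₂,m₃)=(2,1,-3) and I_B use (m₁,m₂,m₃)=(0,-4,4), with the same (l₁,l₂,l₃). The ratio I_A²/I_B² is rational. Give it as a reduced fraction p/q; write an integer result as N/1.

27/56

l's match ⇒ only the (l;m) 3-j factors differ between A and B.
A: triangle coeff Δ(2,4,4) = 1/13860; Σ_t [0,0]: t=0:+1/480 = 1/480; (3j)²=3/110 [(2 4 4; 2 1 -3)], sign=-1
B: triangle coeff Δ(2,4,4) = 1/13860; Σ_t [0,0]: t=0:+1/2880 = 1/2880; (3j)²=28/495 [(2 4 4; 0 -4 4)], sign=+1
I_A²/I_B² = (3/110)/(28/495) = 27/56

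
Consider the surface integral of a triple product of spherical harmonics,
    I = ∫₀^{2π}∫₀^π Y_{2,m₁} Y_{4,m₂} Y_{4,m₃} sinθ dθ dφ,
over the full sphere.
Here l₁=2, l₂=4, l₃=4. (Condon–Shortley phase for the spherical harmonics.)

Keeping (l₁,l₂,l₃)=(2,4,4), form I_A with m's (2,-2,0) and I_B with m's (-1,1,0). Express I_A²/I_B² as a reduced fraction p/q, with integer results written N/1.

Shared (l₁,l₂,l₃)=(2,4,4): N and (l;000)² cancel in I_A²/I_B².
A: Δ = 2!·2!·6!/11! = 1/13860; Racah Σ t=0..0: t=0:+1/192 = 1/192; ⇒ 3j(2 4 4; 2 -2 0)² = 3/77, sgn +1
B: Δ = 2!·2!·6!/11! = 1/13860; Racah Σ t=1..2: t=1:−1/96 t=2:+1/72 = 1/288; ⇒ 3j(2 4 4; -1 1 0)² = 1/462, sgn +1
I_A²/I_B² = (3/77)/(1/462) = 18/1

18/1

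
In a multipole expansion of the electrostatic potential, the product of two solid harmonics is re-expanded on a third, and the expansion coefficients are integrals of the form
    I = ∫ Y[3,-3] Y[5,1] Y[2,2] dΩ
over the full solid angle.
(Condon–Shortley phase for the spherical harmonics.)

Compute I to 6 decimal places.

Checks pass: Σm=0; 10 even; l₃=2∈[2,8].
(2·3+1)(2·5+1)(2·2+1) = 385
Δ: 6! 0! 4! / 11! → 1/2310
sum: t=3:−1/144 = -1/144
3j²(3 5 2; 0 0 0) = Δ·Π!·Σ² = 10/231  (sign -1)
sum: t=6:+1/17280 = 1/17280
3j²(3 5 2; -3 1 2) = Δ·Π!·Σ² = 1/2310  (sign +1)
combine: 4πI² = 385·10/231·1/2310 = 5/693
take √, sign -1: I = -0.02396147

-0.023961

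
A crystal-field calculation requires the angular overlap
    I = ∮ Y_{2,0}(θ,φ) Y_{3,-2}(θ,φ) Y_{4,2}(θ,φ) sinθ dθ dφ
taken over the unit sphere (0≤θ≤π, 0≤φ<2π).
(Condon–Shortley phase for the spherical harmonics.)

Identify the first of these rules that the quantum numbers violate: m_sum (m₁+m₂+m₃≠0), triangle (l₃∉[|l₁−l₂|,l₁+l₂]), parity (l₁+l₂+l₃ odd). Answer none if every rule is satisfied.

parity

azimuthal sum: 0 − 2 + 2 = 0  ✓
1 ≤ 4 ≤ 5 (triangle on l)  ✓
L = 2 + 3 + 4 = 9 (odd)  ✗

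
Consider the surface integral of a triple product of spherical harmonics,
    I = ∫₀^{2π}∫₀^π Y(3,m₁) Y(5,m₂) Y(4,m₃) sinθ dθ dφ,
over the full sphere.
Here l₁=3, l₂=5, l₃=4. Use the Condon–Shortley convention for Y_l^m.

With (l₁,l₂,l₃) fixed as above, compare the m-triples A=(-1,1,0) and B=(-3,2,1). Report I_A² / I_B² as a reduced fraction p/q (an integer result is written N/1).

121/525

l's match ⇒ only the (l;m) 3-j factors differ between A and B.
A: triangle coeff Δ(3,5,4) = 1/180180; Σ_t [2,4]: t=2:+1/384 t=3:−1/216 t=4:+1/2304 = -11/6912; (3j)²=11/1638 [(3 5 4; -1 1 0)], sign=-1
B: triangle coeff Δ(3,5,4) = 1/180180; Σ_t [4,4]: t=4:+1/1728 = 1/1728; (3j)²=25/858 [(3 5 4; -3 2 1)], sign=-1
I_A²/I_B² = (11/1638)/(25/858) = 121/525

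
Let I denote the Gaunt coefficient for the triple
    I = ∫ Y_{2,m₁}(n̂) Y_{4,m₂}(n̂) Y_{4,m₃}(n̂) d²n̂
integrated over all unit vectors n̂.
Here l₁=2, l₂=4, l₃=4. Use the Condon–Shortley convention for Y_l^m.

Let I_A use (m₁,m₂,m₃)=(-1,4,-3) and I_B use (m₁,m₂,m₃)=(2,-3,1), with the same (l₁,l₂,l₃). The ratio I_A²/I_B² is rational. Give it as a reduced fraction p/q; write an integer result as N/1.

14/9

l's match ⇒ only the (l;m) 3-j factors differ between A and B.
A: triangle coeff Δ(2,4,4) = 1/13860; Σ_t [2,2]: t=2:+1/1440 = 1/1440; (3j)²=7/165 [(2 4 4; -1 4 -3)], sign=-1
B: triangle coeff Δ(2,4,4) = 1/13860; Σ_t [0,0]: t=0:+1/480 = 1/480; (3j)²=3/110 [(2 4 4; 2 -3 1)], sign=-1
I_A²/I_B² = (7/165)/(3/110) = 14/9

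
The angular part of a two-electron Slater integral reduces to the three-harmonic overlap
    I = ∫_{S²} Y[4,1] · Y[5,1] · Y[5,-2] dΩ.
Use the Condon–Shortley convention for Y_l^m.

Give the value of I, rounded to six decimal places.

Checks pass: Σm=0; 14 even; l₃=5∈[1,9].
(2·4+1)(2·5+1)(2·5+1) = 1089
Δ: 4! 4! 6! / 15! → 1/3153150
sum: t=0:+1/69120 t=1:−1/1728 t=2:+1/576 t=3:−1/1728 t=4:+1/69120 = 7/11520
3j²(4 5 5; 0 0 0) = Δ·Π!·Σ² = 2/143  (sign -1)
sum: t=0:+1/103680 t=1:−1/2880 t=2:+1/1152 t=3:−1/5184 = 7/20736
3j²(4 5 5; 1 1 -2) = Δ·Π!·Σ² = 35/2574  (sign -1)
combine: 4πI² = 1089·2/143·35/2574 = 35/169
take √, sign +1: I = 0.12837656

0.128377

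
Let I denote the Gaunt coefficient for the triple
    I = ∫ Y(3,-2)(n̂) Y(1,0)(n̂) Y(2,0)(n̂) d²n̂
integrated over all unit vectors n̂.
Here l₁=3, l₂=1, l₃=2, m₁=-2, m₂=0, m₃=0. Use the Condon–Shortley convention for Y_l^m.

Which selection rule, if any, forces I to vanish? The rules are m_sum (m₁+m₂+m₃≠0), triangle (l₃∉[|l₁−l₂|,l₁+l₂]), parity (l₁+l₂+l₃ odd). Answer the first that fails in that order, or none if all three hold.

azimuthal sum: -2 + 0 + 0 = -2  ✗
2 ≤ 2 ≤ 4 (triangle on l)
L = 3 + 1 + 2 = 6 (even)

m_sum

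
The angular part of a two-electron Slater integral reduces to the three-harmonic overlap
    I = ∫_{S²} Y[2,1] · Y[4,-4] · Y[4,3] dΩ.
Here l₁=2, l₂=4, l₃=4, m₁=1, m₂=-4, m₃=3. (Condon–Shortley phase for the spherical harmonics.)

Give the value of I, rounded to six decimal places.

0.198645

Rules hold: Σm=0, L=10 even, 2≤4≤6.
N = 5·9·9 = 405
Δ = 2!·2!·6!/11! = 1/13860
Racah Σ t=0..2: t=0:+1/192 t=1:−1/36 t=2:+1/192 = -5/288
⇒ 3j(2 4 4; 0 0 0)² = 20/693, sgn -1
Racah Σ t=0..0: t=0:+1/1440 = 1/1440
⇒ 3j(2 4 4; 1 -4 3)² = 7/165, sgn -1
4πI² = N·(3j₀)²·(3jₘ)² = 60/121
I = +1·√(0.495868/4π) = 0.19864517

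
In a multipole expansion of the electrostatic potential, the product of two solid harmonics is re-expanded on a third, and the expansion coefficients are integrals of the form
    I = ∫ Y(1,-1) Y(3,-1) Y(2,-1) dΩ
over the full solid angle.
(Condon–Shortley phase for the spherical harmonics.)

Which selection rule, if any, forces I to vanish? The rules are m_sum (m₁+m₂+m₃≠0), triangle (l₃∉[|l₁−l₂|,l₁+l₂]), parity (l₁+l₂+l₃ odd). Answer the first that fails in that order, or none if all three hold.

Σmᵢ = -3  ✗
l₃∈[|l₁−l₂|,l₁+l₂]=[2,4], have l₃=2
Σlᵢ = 6 ⇒ even

m_sum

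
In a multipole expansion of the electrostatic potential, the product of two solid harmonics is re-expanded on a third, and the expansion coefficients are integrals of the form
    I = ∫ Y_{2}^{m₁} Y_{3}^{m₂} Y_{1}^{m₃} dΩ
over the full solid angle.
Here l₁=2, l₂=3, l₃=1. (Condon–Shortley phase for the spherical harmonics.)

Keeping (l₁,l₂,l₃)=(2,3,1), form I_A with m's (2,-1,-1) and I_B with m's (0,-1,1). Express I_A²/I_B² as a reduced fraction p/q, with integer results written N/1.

Same 2,3,1: normalisation and zero-m 3j drop out of the ratio.
A: Δ: 4! 0! 2! / 7! → 1/105; sum: t=0:+1/48 = 1/48; 3j²(2 3 1; 2 -1 -1) = Δ·Π!·Σ² = 1/105  (sign +1)
B: Δ: 4! 0! 2! / 7! → 1/105; sum: t=2:+1/8 = 1/8; 3j²(2 3 1; 0 -1 1) = Δ·Π!·Σ² = 2/35  (sign +1)
I_A²/I_B² = (1/105)/(2/35) = 1/6

1/6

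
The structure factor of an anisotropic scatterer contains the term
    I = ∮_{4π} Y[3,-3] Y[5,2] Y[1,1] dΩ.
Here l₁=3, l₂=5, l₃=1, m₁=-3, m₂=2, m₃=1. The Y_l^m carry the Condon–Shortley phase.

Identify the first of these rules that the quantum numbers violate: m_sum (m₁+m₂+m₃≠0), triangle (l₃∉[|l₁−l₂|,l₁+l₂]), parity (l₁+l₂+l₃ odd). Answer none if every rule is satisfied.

triangle

azimuthal sum: -3 + 2 + 1 = 0  ✓
2 ≤ 1 ≤ 8 (triangle on l)  ✗
L = 3 + 5 + 1 = 9 (odd)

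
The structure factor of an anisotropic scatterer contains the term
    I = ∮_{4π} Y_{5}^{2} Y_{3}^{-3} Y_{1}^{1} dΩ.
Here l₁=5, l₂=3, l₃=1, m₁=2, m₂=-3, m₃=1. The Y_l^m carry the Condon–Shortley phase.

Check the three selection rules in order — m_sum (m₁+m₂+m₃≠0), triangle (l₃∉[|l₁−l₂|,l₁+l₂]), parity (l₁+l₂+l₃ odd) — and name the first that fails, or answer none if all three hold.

triangle

Σmᵢ = 0  ✓
l₃∈[|l₁−l₂|,l₁+l₂]=[2,8], have l₃=1  ✗
Σlᵢ = 9 ⇒ odd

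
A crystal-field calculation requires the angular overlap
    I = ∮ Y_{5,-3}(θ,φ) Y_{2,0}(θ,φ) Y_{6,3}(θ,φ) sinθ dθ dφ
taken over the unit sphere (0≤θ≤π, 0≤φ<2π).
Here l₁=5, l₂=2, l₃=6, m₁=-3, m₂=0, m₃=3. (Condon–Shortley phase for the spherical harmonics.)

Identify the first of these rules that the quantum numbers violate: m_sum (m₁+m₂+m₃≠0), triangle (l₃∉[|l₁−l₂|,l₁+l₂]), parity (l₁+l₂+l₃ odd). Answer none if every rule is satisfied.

Σmᵢ = 0  ✓
l₃∈[|l₁−l₂|,l₁+l₂]=[3,7], have l₃=6  ✓
Σlᵢ = 13 ⇒ odd  ✗

parity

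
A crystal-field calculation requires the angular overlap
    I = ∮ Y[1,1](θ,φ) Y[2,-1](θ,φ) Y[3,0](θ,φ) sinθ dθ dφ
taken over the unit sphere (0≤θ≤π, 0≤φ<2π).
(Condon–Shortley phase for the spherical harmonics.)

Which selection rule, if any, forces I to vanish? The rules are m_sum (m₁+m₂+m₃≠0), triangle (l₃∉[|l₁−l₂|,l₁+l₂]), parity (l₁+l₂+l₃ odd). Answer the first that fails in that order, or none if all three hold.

none

azimuthal sum: 1 − 1 + 0 = 0  ✓
1 ≤ 3 ≤ 3 (triangle on l)  ✓
L = 1 + 2 + 3 = 6 (even)  ✓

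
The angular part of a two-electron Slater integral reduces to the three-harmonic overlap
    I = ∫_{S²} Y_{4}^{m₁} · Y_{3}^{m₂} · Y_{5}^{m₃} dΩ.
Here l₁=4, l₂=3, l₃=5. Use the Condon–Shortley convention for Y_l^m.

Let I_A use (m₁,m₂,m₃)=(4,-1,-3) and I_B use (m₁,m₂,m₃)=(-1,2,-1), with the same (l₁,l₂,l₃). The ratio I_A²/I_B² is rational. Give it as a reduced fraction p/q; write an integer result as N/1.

l's match ⇒ only the (l;m) 3-j factors differ between A and B.
A: triangle coeff Δ(4,3,5) = 1/180180; Σ_t [0,0]: t=0:+1/5760 = 1/5760; (3j)²=56/2145 [(4 3 5; 4 -1 -3)], sign=+1
B: triangle coeff Δ(4,3,5) = 1/180180; Σ_t [1,2]: t=1:−1/1152 t=2:+1/432 = 5/3456; (3j)²=625/36036 [(4 3 5; -1 2 -1)], sign=+1
I_A²/I_B² = (56/2145)/(625/36036) = 4704/3125

4704/3125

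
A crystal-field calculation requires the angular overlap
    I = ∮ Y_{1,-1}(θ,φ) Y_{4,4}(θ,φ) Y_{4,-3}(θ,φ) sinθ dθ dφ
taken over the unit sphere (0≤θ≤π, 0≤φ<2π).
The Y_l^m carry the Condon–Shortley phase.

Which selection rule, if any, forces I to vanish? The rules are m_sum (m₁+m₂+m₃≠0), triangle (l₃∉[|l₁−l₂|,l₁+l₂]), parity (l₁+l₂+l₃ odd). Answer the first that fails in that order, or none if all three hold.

parity

Σmᵢ = 0  ✓
l₃∈[|l₁−l₂|,l₁+l₂]=[3,5], have l₃=4  ✓
Σlᵢ = 9 ⇒ odd  ✗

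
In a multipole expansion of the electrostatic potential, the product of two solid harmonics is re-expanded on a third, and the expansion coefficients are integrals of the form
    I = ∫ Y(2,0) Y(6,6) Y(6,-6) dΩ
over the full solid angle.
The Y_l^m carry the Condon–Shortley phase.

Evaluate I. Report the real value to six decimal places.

Rules hold: Σm=0, L=14 even, 4≤6≤8.
N = 5·13·13 = 845
Δ = 2!·2!·10!/15! = 1/90090
Racah Σ t=0..2: t=0:+1/69120 t=1:−1/14400 t=2:+1/69120 = -7/172800
⇒ 3j(2 6 6; 0 0 0)² = 14/715, sgn -1
Racah Σ t=2..2: t=2:+1/14515200 = 1/14515200
⇒ 3j(2 6 6; 0 6 -6)² = 22/455, sgn +1
4πI² = N·(3j₀)²·(3jₘ)² = 4/5
I = -1·√(0.8/4π) = -0.25231325

-0.252313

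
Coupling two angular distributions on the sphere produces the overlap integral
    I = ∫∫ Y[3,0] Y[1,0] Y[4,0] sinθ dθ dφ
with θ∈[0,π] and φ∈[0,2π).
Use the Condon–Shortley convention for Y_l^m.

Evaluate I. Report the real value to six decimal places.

Checks pass: Σm=0; 8 even; l₃=4∈[2,4].
(2·3+1)(2·1+1)(2·4+1) = 189
Δ: 0! 6! 2! / 9! → 1/252
sum: t=0:+1/36 = 1/36
3j²(3 1 4; 0 0 0) = Δ·Π!·Σ² = 4/63  (sign +1)
(m-triple is (0,0,0) — same symbol as above.)
combine: 4πI² = 189·4/63·4/63 = 16/21
take √, sign +1: I = 0.24623252

0.246233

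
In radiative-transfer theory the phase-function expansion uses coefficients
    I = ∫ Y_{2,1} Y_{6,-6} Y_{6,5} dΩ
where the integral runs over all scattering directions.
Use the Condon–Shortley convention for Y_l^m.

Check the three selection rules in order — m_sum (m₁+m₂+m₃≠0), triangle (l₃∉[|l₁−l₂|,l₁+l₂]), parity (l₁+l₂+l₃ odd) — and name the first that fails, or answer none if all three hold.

none

azimuthal sum: 1 − 6 + 5 = 0  ✓
4 ≤ 6 ≤ 8 (triangle on l)  ✓
L = 2 + 6 + 6 = 14 (even)  ✓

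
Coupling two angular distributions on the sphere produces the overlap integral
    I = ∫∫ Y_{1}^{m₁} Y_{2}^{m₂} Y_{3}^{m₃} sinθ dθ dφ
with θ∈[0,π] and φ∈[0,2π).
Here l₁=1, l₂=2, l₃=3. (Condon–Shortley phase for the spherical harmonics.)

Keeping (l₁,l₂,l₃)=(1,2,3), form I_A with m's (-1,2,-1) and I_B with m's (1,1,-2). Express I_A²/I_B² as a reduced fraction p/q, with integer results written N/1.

l's match ⇒ only the (l;m) 3-j factors differ between A and B.
A: triangle coeff Δ(1,2,3) = 1/105; Σ_t [0,0]: t=0:+1/48 = 1/48; (3j)²=1/105 [(1 2 3; -1 2 -1)], sign=+1
B: triangle coeff Δ(1,2,3) = 1/105; Σ_t [0,0]: t=0:+1/12 = 1/12; (3j)²=2/21 [(1 2 3; 1 1 -2)], sign=-1
I_A²/I_B² = (1/105)/(2/21) = 1/10

1/10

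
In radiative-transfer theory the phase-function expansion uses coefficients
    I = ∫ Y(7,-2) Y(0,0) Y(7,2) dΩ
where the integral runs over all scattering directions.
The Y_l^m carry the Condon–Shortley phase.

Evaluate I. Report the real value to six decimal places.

0.282095

Rules hold: Σm=0, L=14 even, 7≤7≤7.
N = 15·1·15 = 225
Δ = 0!·14!·0!/15! = 1/15
Racah Σ t=0..0: t=0:+1/25401600 = 1/25401600
⇒ 3j(7 0 7; 0 0 0)² = 1/15, sgn -1
Racah Σ t=0..0: t=0:+1/43545600 = 1/43545600
⇒ 3j(7 0 7; -2 0 2)² = 1/15, sgn -1
4πI² = N·(3j₀)²·(3jₘ)² = 1/1
I = +1·√(1/4π) = 0.28209479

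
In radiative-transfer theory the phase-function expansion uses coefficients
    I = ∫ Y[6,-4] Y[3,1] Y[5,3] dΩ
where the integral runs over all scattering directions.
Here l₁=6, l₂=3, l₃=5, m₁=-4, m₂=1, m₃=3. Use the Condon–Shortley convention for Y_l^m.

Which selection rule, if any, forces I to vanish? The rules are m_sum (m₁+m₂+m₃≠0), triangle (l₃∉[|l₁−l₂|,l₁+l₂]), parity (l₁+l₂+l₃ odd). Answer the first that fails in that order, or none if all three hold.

none

m₁+m₂+m₃ = -4 + 1 + 3 = 0  ✓
triangle: |6−3|=3 ≤ l₃=5 ≤ 6+3=9  ✓
parity: l₁+l₂+l₃ = 14 is even  ✓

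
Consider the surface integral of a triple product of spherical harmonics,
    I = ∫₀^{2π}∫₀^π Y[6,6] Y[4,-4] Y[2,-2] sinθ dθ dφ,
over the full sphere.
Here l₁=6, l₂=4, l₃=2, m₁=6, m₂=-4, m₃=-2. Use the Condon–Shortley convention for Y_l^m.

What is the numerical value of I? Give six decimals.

0.353849

Checks pass: Σm=0; 12 even; l₃=2∈[2,10].
(2·6+1)(2·4+1)(2·2+1) = 585
Δ: 8! 4! 0! / 13! → 1/6435
sum: t=4:+1/2304 = 1/2304
3j²(6 4 2; 0 0 0) = Δ·Π!·Σ² = 5/143  (sign +1)
sum: t=0:+1/967680 = 1/967680
3j²(6 4 2; 6 -4 -2) = Δ·Π!·Σ² = 1/13  (sign +1)
combine: 4πI² = 585·5/143·1/13 = 225/143
take √, sign +1: I = 0.35384927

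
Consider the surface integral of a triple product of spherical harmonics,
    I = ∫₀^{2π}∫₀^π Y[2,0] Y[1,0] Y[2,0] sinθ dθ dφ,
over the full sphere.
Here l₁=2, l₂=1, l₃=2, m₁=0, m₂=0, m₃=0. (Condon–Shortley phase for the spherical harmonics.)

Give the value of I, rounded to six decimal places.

l₁+l₂+l₃=5 is odd: 3j(l;000)=0 ⇒ I=0

0.000000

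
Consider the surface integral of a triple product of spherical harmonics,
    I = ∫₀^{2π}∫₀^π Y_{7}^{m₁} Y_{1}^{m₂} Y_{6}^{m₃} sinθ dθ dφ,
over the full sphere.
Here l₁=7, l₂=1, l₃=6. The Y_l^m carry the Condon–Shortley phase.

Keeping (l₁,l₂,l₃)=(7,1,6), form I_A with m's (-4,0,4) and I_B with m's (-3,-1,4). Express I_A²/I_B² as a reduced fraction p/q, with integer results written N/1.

Shared (l₁,l₂,l₃)=(7,1,6): N and (l;000)² cancel in I_A²/I_B².
A: Δ = 2!·12!·0!/15! = 1/1365; Racah Σ t=1..1: t=1:−1/7257600 = -1/7257600; ⇒ 3j(7 1 6; -4 0 4)² = 11/455, sgn -1
B: Δ = 2!·12!·0!/15! = 1/1365; Racah Σ t=0..0: t=0:+1/14515200 = 1/14515200; ⇒ 3j(7 1 6; -3 -1 4)² = 2/455, sgn +1
I_A²/I_B² = (11/455)/(2/455) = 11/2

11/2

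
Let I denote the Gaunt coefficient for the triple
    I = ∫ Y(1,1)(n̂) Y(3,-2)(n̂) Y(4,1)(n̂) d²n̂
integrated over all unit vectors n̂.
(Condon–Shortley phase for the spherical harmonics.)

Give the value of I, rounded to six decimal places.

Checks pass: Σm=0; 8 even; l₃=4∈[2,4].
(2·1+1)(2·3+1)(2·4+1) = 189
Δ: 0! 2! 6! / 9! → 1/252
sum: t=0:+1/36 = 1/36
3j²(1 3 4; 0 0 0) = Δ·Π!·Σ² = 4/63  (sign +1)
sum: t=0:+1/240 = 1/240
3j²(1 3 4; 1 -2 1) = Δ·Π!·Σ² = 1/84  (sign -1)
combine: 4πI² = 189·4/63·1/84 = 1/7
take √, sign -1: I = -0.10662181

-0.106622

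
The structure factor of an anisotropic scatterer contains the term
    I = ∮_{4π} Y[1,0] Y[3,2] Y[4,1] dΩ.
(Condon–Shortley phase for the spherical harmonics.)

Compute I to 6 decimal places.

0 + 2 + 1 = 3 ≠ 0: azimuthal integral kills it; I = 0

0.000000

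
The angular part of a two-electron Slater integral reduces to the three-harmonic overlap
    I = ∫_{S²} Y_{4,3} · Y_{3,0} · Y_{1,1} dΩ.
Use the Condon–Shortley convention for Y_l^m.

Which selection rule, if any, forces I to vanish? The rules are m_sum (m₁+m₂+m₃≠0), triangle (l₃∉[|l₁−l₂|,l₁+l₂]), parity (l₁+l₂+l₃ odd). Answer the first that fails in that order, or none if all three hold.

m_sum

Σmᵢ = 4  ✗
l₃∈[|l₁−l₂|,l₁+l₂]=[1,7], have l₃=1
Σlᵢ = 8 ⇒ even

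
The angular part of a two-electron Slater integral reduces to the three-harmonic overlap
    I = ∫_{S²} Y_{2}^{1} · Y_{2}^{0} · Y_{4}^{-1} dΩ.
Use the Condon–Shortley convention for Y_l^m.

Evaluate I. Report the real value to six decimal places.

-0.220728

Checks pass: Σm=0; 8 even; l₃=4∈[0,4].
(2·2+1)(2·2+1)(2·4+1) = 225
Δ: 0! 4! 4! / 9! → 1/630
sum: t=0:+1/16 = 1/16
3j²(2 2 4; 0 0 0) = Δ·Π!·Σ² = 2/35  (sign +1)
sum: t=0:+1/24 = 1/24
3j²(2 2 4; 1 0 -1) = Δ·Π!·Σ² = 1/21  (sign -1)
combine: 4πI² = 225·2/35·1/21 = 30/49
take √, sign -1: I = -0.22072812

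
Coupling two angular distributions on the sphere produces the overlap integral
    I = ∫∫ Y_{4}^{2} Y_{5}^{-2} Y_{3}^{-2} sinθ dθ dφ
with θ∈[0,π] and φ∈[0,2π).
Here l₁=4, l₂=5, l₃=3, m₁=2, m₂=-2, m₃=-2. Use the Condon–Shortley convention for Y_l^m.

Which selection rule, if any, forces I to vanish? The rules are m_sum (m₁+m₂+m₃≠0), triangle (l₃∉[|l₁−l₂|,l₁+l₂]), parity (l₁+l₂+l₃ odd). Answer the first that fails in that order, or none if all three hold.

m_sum

Σmᵢ = -2  ✗
l₃∈[|l₁−l₂|,l₁+l₂]=[1,9], have l₃=3
Σlᵢ = 12 ⇒ even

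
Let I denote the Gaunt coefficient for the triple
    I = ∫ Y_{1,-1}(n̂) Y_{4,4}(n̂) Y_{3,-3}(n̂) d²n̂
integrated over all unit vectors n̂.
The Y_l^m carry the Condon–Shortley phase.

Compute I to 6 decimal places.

0.325735

Rules hold: Σm=0, L=8 even, 3≤3≤5.
N = 3·9·7 = 189
Δ = 2!·0!·6!/9! = 1/252
Racah Σ t=1..1: t=1:−1/36 = -1/36
⇒ 3j(1 4 3; 0 0 0)² = 4/63, sgn +1
Racah Σ t=2..2: t=2:+1/1440 = 1/1440
⇒ 3j(1 4 3; -1 4 -3)² = 1/9, sgn +1
4πI² = N·(3j₀)²·(3jₘ)² = 4/3
I = +1·√(1.33333/4π) = 0.32573501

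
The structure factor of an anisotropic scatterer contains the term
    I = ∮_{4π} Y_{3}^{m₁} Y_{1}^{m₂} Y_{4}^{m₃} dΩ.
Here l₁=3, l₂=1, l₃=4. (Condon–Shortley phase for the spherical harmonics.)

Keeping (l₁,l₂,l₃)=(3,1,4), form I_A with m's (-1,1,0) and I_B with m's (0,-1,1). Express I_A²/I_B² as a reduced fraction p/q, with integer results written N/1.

l's match ⇒ only the (l;m) 3-j factors differ between A and B.
A: triangle coeff Δ(3,1,4) = 1/252; Σ_t [0,0]: t=0:+1/96 = 1/96; (3j)²=1/42 [(3 1 4; -1 1 0)], sign=+1
B: triangle coeff Δ(3,1,4) = 1/252; Σ_t [0,0]: t=0:+1/72 = 1/72; (3j)²=5/126 [(3 1 4; 0 -1 1)], sign=-1
I_A²/I_B² = (1/42)/(5/126) = 3/5

3/5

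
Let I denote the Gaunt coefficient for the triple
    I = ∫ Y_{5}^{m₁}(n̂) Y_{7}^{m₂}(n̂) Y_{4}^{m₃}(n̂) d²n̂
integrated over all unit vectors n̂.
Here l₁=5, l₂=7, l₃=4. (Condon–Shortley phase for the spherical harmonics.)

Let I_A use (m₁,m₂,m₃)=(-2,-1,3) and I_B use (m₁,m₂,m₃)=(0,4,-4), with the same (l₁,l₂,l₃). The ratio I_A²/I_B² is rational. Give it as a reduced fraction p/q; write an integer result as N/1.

Same 5,7,4: normalisation and zero-m 3j drop out of the ratio.
A: Δ: 8! 2! 6! / 17! → 1/6126120; sum: t=5:−1/172800 t=6:+1/1036800 = -1/207360; 3j²(5 7 4; -2 -1 3) = Δ·Π!·Σ² = 245/14586  (sign +1)
B: Δ: 8! 2! 6! / 17! → 1/6126120; sum: t=5:−1/1036800 = -1/1036800; 3j²(5 7 4; 0 4 -4) = Δ·Π!·Σ² = 14/663  (sign -1)
I_A²/I_B² = (245/14586)/(14/663) = 35/44

35/44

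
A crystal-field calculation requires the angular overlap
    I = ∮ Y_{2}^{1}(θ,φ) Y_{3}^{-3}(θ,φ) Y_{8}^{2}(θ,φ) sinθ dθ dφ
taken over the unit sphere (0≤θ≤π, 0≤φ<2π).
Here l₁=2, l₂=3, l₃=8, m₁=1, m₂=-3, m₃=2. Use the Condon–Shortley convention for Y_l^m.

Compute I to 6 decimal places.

|2−3|≤8≤2+3 violated ⇒ I = 0

0.000000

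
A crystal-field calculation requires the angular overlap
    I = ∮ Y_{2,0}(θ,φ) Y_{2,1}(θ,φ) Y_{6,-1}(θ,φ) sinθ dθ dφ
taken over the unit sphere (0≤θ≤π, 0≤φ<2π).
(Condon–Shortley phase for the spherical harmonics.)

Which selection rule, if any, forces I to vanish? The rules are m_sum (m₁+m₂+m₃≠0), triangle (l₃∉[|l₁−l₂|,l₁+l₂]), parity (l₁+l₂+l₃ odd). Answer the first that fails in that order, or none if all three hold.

azimuthal sum: 0 + 1 − 1 = 0  ✓
0 ≤ 6 ≤ 4 (triangle on l)  ✗
L = 2 + 2 + 6 = 10 (even)

triangle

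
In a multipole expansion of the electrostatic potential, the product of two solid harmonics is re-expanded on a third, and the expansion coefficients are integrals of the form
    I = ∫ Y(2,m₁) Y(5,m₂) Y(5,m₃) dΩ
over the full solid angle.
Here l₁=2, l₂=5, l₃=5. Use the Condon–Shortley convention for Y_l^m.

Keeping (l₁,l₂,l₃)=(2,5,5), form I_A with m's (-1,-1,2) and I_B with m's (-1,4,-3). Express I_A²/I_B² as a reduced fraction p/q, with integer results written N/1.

l's match ⇒ only the (l;m) 3-j factors differ between A and B.
A: triangle coeff Δ(2,5,5) = 1/38610; Σ_t [1,2]: t=1:−1/1440 t=2:+1/2880 = -1/2880; (3j)²=7/715 [(2 5 5; -1 -1 2)], sign=+1
B: triangle coeff Δ(2,5,5) = 1/38610; Σ_t [1,2]: t=1:−1/80640 t=2:+1/10080 = 1/11520; (3j)²=49/1430 [(2 5 5; -1 4 -3)], sign=+1
I_A²/I_B² = (7/715)/(49/1430) = 2/7

2/7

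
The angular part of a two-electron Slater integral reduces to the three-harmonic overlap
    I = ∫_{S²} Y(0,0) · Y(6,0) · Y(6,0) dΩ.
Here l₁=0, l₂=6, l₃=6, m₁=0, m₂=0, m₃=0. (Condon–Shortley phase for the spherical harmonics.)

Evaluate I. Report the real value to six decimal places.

Checks pass: Σm=0; 12 even; l₃=6∈[6,6].
(2·0+1)(2·6+1)(2·6+1) = 169
Δ: 0! 0! 12! / 13! → 1/13
sum: t=0:+1/518400 = 1/518400
3j²(0 6 6; 0 0 0) = Δ·Π!·Σ² = 1/13  (sign +1)
(m-triple is (0,0,0) — same symbol as above.)
combine: 4πI² = 169·1/13·1/13 = 1/1
take √, sign +1: I = 0.28209479

0.282095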